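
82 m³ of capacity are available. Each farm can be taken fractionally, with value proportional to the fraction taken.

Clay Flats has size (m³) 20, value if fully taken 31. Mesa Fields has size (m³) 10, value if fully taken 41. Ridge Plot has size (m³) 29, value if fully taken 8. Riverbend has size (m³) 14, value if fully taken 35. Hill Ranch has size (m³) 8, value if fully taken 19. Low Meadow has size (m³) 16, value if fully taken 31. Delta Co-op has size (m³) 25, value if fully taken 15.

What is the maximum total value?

165.4

Sort by value density: Mesa Fields 41/10≈4.1, Riverbend 35/14≈2.5, Hill Ranch 19/8≈2.38, Low Meadow 31/16≈1.94, Clay Flats 31/20≈1.55, Delta Co-op 15/25≈0.6, Ridge Plot 8/29≈0.276.
Take all of Mesa Fields (10 m³, value 41) — 72 m³ left.
All 14 m³ of Riverbend fit (value 35) — 58 remain.
Take all of Hill Ranch (8 m³, value 19) — 50 m³ left.
Low Meadow: take in full, 16 m³ for value 31 — 34 left.
Take all of Clay Flats (20 m³, value 31) — 14 m³ left.
Fill the last 14 m³ with part of Delta Co-op: 14/25 of it earns 8.4.
Total value = 165.4.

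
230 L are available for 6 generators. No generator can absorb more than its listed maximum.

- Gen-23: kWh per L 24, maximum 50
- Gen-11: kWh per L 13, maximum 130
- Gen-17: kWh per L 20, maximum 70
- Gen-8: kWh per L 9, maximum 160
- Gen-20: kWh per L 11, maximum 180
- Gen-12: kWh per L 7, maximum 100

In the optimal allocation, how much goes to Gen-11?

Rank by kWh per L: Gen-23 24 > Gen-17 20 > Gen-11 13 > Gen-20 11 > Gen-8 9 > Gen-12 7.
Gen-23: +50 to 50 (cap) — 180 left.
Gen-17 takes 70 to reach its cap of 70 — 110 left.
Only 110 left; Gen-11 takes them to reach 110.

110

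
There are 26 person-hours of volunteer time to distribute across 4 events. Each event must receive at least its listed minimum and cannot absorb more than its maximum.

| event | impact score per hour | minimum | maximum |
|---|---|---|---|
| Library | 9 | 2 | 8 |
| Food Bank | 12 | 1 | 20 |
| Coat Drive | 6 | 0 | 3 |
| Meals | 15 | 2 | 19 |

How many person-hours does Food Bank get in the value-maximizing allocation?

5

Meeting every minimum uses 2+1+0+2 = 5 person-hours, leaving 21.
Rank by impact score per hour: Meals 15 > Food Bank 12 > Library 9 > Coat Drive 6.
Give Meals 17 more to hit its cap of 19 → 4 left.
Only 4 left; Food Bank takes them to reach 5.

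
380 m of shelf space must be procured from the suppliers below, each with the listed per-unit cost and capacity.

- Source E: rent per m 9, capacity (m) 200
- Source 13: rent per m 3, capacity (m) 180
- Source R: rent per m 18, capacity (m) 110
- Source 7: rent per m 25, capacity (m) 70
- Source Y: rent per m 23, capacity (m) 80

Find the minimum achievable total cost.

Cheapest first:
Source 13 (3): use full 180 → 200 m to go.
Source E at 9: take all 200 m → 0 still needed.
Source R, Source Y, Source 7: unused.
Cost = 180×3 + 200×9 = 2340.

2340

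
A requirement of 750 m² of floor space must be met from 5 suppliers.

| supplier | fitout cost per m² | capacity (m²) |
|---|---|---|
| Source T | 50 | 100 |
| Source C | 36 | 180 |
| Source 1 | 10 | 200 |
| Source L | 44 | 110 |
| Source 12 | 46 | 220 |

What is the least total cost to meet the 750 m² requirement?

25440

Fill from the cheapest supplier first.
Source 1 (10): use full 200 ; 550 m² to go.
Take 180 from Source C at 36 ; need 370 more.
Source L at 44: take all 110 m² ; 260 still needed.
Source 12 (46): use full 220 ; 40 m² to go.
Take 40 from Source T at 50 to finish.
Cost = 200×10 + 180×36 + 110×44 + 220×46 + 40×50 = 25440.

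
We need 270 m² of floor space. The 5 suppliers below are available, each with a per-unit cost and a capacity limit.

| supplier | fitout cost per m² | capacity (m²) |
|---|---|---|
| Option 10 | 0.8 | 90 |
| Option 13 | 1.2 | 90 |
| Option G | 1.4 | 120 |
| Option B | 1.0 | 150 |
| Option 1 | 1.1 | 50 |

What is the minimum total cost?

255

Fill from the cheapest supplier first.
Option 10 (0.8): use full 90 → 180 m² to go.
Take 150 from Option B at 1.0 → need 30 more.
Option 1 at 1.1: take 30 of its 50 → requirement met.
Option 13, Option G: unused.
Cost = 90×0.8 + 150×1.0 + 30×1.1 = 255.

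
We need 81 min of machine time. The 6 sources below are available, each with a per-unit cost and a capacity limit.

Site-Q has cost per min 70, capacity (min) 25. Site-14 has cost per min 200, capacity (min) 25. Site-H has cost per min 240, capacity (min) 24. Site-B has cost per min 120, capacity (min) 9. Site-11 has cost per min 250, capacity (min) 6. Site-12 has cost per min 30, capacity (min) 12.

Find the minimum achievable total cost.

Use sources in increasing cost order.
Take 12 from Site-12 at 30 — need 69 more.
Site-Q at 70: take all 25 min — 44 still needed.
Site-B (120): use full 9 — 35 min to go.
Site-14 at 200: take all 25 min — 10 still needed.
Take 10 from Site-H at 240 to finish.
Site-11: unused.
Cost = 12×30 + 25×70 + 9×120 + 25×200 + 10×240 = 10590.

10590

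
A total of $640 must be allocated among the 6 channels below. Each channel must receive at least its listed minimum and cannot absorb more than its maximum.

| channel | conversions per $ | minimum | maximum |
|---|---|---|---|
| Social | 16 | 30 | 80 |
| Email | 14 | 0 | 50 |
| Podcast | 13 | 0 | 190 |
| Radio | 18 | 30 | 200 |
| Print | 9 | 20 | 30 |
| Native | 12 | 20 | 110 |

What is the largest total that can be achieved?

Meeting every minimum uses 30+0+0+30+20+20 = 100 $, leaving 540.
Highest conversions per $ first: Radio 18 > Social 16 > Email 14 > Podcast 13 > Native 12 > Print 9.
Give Radio 170 more to hit its cap of 200 ; 370 left.
Social: +50 to 80 (cap) ; 320 left.
Email: +50 to 50 (cap) ; 270 left.
Podcast takes 190 more to reach its cap of 190 ; 80 left.
Only 80 left; Native takes them to reach 100.
Total = 16×80 + 14×50 + 13×190 + 18×200 + 9×20 + 12×100 = 9430.

9430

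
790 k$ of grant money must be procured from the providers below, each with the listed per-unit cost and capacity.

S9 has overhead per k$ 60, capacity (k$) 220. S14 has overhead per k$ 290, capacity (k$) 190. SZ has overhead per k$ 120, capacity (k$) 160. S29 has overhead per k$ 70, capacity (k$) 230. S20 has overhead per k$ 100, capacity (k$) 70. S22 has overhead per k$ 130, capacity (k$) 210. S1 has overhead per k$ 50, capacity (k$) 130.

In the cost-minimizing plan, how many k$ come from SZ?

140

Use providers in increasing cost order.
Take 130 from S1 at 50 — need 660 more.
S9 at 60: take all 220 k$ — 440 still needed.
S29 at 70: take all 230 k$ — 210 still needed.
Take 70 from S20 at 100 — need 140 more.
SZ at 120: take 140 of its 160 — requirement met.
S22, S14: unused.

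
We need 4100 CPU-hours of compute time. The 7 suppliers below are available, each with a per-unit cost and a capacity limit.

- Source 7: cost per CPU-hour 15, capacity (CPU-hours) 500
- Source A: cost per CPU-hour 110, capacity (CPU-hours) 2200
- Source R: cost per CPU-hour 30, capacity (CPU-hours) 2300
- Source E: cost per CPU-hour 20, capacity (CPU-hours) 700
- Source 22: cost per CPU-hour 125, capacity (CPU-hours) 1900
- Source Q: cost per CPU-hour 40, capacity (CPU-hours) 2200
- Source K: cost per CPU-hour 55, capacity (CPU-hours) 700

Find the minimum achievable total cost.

114500

Cheapest first:
Source 7 at 15: take all 500 CPU-hours ; 3600 still needed.
Source E (20): use full 700 ; 2900 CPU-hours to go.
Source R (30): use full 2300 ; 600 CPU-hours to go.
Source Q (40): take the remaining 600 ; done.
Source K, Source A, Source 22: unused.
Cost = 500×15 + 700×20 + 2300×30 + 600×40 = 114500.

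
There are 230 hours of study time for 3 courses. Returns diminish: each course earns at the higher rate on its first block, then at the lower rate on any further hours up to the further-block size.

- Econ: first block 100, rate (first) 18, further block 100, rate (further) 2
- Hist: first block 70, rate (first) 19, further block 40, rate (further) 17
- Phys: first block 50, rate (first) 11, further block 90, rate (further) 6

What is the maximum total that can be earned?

Treat each block as its own option and order by rate: Hist/T1 19 > Econ/T1 18 > Hist/T2 17 > Phys/T1 11 > Phys/T2 6 > Econ/T2 2.
Fill Hist T1 block (70 at 19) → 160 left.
Econ T1 at 18: fill all 100 → 60 left.
Fill Hist T2 block (40 at 17) → 20 left.
Phys/T1: +20 of 50 at 11; pool empty.
Total = 19×70 + 18×100 + 17×40 + 11×20 = 4030.

4030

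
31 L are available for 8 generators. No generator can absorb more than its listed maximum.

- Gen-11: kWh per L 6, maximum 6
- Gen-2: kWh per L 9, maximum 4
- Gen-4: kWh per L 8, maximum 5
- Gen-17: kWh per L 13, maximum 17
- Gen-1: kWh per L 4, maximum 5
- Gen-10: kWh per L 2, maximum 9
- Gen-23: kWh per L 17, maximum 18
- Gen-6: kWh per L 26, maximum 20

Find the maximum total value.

707

Highest kWh per L first: Gen-6 26 > Gen-23 17 > Gen-17 13 > Gen-2 9 > Gen-4 8 > Gen-11 6 > Gen-1 4 > Gen-10 2.
Gen-6 takes 20 to reach its cap of 20 → 11 left.
Gen-23 has room for 18 but only 11 remain, so it gets 11.
Total = 17×11 + 26×20 = 707.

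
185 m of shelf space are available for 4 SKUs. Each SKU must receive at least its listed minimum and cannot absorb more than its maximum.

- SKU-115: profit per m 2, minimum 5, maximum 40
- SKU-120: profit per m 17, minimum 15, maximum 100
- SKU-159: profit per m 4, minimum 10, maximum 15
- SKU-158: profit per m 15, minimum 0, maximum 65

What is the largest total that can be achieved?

Meeting every minimum uses 5+15+10+0 = 30 m, leaving 155.
Rank by profit per m: SKU-120 17 > SKU-158 15 > SKU-159 4 > SKU-115 2.
SKU-120: +85 to 100 (cap) — 70 left.
SKU-158: +65 to 65 (cap) — 5 left.
SKU-159: +5 to 15 (cap) — 0 left.
Total = 2×5 + 17×100 + 4×15 + 15×65 = 2745.

2745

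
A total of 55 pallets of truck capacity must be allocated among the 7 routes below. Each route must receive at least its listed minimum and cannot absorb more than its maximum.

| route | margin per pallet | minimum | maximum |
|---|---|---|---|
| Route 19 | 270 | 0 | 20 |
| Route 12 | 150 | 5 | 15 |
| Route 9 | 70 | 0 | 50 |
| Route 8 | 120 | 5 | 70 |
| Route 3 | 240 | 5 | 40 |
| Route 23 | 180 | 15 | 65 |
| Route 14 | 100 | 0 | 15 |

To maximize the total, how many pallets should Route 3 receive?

10

Meeting every minimum uses 0+5+0+5+5+15+0 = 30 pallets, leaving 25.
Order the routes by margin per pallet: Route 19 270 > Route 3 240 > Route 23 180 > Route 12 150 > Route 8 120 > Route 14 100 > Route 9 70.
Route 19: +20 to 20 (cap) ; 5 left.
Only 5 left; Route 3 takes them to reach 10.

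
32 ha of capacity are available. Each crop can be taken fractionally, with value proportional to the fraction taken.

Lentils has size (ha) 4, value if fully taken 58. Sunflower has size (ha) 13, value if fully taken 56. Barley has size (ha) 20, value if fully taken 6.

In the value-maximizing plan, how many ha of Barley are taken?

15

Best value per unit of size first: Lentils 58/4≈14.5, Sunflower 56/13≈4.31, Barley 6/20≈0.3.
Take all of Lentils (4 ha, value 58) — 28 ha left.
Sunflower: take in full, 13 ha for value 56 — 15 left.
15 ha left: a 15/20 share of Barley gives 6×15/20 = 4.5.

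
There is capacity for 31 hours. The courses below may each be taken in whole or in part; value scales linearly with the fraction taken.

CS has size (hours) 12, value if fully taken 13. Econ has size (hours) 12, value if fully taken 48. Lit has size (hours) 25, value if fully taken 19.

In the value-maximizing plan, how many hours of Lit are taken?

7

Sort by value density: Econ 48/12≈4, CS 13/12≈1.08, Lit 19/25≈0.76.
Take all of Econ (12 hours, value 48) ; 19 hours left.
All 12 hours of CS fit (value 13) ; 7 remain.
Fill the last 7 hours with part of Lit: 7/25 of it earns 5.32.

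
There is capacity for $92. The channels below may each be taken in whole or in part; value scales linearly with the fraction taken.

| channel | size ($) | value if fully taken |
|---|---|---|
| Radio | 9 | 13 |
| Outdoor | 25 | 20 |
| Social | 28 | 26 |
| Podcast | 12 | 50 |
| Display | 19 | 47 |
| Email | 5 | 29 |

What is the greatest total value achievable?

180.2

Rank by value-to-size ratio: Email 29/5≈5.8, Podcast 50/12≈4.17, Display 47/19≈2.47, Radio 13/9≈1.44, Social 26/28≈0.929, Outdoor 20/25≈0.8.
Take all of Email (5 $, value 29) → 87 $ left.
Podcast: take in full, 12 $ for value 50 → 75 left.
All 19 $ of Display fit (value 47) → 56 remain.
Take all of Radio (9 $, value 13) → 47 $ left.
Social: take in full, 28 $ for value 26 → 19 left.
Fill the last 19 $ with part of Outdoor: 19/25 of it earns 15.2.
Total value = 180.2.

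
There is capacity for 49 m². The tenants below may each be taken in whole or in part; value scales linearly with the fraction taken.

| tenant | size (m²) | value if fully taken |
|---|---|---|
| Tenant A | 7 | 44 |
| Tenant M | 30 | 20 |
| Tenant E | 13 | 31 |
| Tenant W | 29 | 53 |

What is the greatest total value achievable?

Rank by value-to-size ratio: Tenant A 44/7≈6.29, Tenant E 31/13≈2.38, Tenant W 53/29≈1.83, Tenant M 20/30≈0.667.
Take all of Tenant A (7 m², value 44) → 42 m² left.
Tenant E: take in full, 13 m² for value 31 → 29 left.
Take all of Tenant W (29 m², value 53) → 0 m² left.
Total value = 128.

128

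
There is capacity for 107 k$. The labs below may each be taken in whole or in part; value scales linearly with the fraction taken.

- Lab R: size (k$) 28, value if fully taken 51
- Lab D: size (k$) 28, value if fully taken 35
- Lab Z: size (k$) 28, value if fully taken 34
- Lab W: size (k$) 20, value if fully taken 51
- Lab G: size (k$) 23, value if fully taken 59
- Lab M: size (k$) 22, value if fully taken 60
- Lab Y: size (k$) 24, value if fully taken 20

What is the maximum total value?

238.5

Rank by value-to-size ratio: Lab M 60/22≈2.73, Lab G 59/23≈2.57, Lab W 51/20≈2.55, Lab R 51/28≈1.82, Lab D 35/28≈1.25, Lab Z 34/28≈1.21, Lab Y 20/24≈0.833.
Lab M: take in full, 22 k$ for value 60 → 85 left.
All 23 k$ of Lab G fit (value 59) → 62 remain.
All 20 k$ of Lab W fit (value 51) → 42 remain.
Lab R: take in full, 28 k$ for value 51 → 14 left.
14 k$ left: a 14/28 share of Lab D gives 35×14/28 = 17.5.
Total value = 238.5.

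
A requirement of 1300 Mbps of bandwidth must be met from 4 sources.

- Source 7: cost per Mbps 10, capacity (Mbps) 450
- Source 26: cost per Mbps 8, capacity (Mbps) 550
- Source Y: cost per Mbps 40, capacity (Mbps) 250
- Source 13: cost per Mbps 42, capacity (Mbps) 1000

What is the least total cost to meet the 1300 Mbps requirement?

Fill from the cheapest source first.
Source 26 at 8: take all 550 Mbps — 750 still needed.
Source 7 at 10: take all 450 Mbps — 300 still needed.
Source Y (40): use full 250 — 50 Mbps to go.
Source 13 at 42: take 50 of its 1000 — requirement met.
Cost = 550×8 + 450×10 + 250×40 + 50×42 = 21000.

21000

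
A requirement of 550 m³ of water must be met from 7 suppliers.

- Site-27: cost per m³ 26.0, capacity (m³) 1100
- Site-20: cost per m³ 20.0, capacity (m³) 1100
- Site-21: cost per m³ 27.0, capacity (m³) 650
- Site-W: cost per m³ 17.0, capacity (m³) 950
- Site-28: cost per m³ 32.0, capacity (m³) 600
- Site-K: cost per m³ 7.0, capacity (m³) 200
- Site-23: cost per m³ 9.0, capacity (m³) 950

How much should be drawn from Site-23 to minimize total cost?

350

Cheapest first:
Site-K (7.0): use full 200 — 350 m³ to go.
Site-23 at 9.0: take 350 of its 950 — requirement met.
Site-W, Site-20, Site-27, Site-21, Site-28: unused.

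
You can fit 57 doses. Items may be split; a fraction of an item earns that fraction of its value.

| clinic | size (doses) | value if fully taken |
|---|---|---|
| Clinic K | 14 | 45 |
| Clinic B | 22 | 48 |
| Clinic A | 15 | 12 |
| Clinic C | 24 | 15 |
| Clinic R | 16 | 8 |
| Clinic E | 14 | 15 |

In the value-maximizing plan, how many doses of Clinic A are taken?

Sort by value density: Clinic K 45/14≈3.21, Clinic B 48/22≈2.18, Clinic E 15/14≈1.07, Clinic A 12/15≈0.8, Clinic C 15/24≈0.625, Clinic R 8/16≈0.5.
Take all of Clinic K (14 doses, value 45) — 43 doses left.
Clinic B: take in full, 22 doses for value 48 — 21 left.
Take all of Clinic E (14 doses, value 15) — 7 doses left.
Fill the last 7 doses with part of Clinic A: 7/15 of it earns 5.6.

7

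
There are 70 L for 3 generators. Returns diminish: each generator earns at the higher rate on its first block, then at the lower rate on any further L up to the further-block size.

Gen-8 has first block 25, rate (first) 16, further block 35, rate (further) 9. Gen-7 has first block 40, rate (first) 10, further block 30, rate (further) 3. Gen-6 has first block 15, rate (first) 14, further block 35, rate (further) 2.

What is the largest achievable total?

910

Treat each block as its own option and order by rate: Gen-8/T1 16 > Gen-6/T1 14 > Gen-7/T1 10 > Gen-8/T2 9 > Gen-7/T2 3 > Gen-6/T2 2.
Gen-8 T1 at 16: fill all 25 — 45 left.
Gen-6 T1 at 14: fill all 15 — 30 left.
Gen-7 T1 at 10: only 30 left, fill 30.
Total = 16×25 + 14×15 + 10×30 = 910.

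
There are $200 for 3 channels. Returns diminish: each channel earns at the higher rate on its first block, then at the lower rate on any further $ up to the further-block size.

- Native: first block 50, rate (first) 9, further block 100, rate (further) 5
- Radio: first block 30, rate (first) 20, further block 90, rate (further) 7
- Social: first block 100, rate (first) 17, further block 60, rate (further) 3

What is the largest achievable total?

Rank every tier by rate: Radio/tier1 20 > Social/tier1 17 > Native/tier1 9 > Radio/tier2 7 > Native/tier2 5 > Social/tier2 3.
Radio/tier1 (20): +30 ; 170 left.
Fill Social tier1 block (100 at 17) ; 70 left.
Native tier1 at 9: fill all 50 ; 20 left.
Radio tier2 at 7: only 20 left, fill 20.
Total = 20×30 + 17×100 + 9×50 + 7×20 = 2890.

2890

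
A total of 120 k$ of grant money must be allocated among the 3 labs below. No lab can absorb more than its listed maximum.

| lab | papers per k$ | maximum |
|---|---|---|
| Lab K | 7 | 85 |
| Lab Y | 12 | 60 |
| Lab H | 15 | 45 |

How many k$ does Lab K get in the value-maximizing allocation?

15

Order the labs by papers per k$: Lab H 15 > Lab Y 12 > Lab K 7.
Give Lab H 45 to hit its cap of 45 → 75 left.
Give Lab Y 60 to hit its cap of 60 → 15 left.
Lab K: +15 (room for 85) → 15. Pool exhausted.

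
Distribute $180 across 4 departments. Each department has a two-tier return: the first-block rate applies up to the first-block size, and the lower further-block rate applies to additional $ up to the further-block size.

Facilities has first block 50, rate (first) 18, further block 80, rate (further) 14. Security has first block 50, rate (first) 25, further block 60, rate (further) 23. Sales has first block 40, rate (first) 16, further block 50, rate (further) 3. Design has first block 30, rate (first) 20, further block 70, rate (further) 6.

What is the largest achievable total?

3950

Rank every tier by rate: Security/T1 25 > Security/T2 23 > Design/T1 20 > Facilities/T1 18 > Sales/T1 16 > Facilities/T2 14 > Design/T2 6 > Sales/T2 3.
Fill Security T1 block (50 at 25) — 130 left.
Security T2 at 23: fill all 60 — 70 left.
Design T1 at 20: fill all 30 — 40 left.
40 remain; put them into Facilities T1 at 18.
Total = 25×50 + 23×60 + 20×30 + 18×40 = 3950.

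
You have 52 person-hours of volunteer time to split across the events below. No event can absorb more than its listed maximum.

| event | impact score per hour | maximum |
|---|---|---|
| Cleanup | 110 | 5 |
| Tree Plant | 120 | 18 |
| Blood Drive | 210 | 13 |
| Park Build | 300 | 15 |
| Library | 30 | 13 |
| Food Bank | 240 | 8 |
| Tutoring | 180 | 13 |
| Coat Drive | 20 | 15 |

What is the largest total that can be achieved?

Highest impact score per hour first: Park Build 300 > Food Bank 240 > Blood Drive 210 > Tutoring 180 > Tree Plant 120 > Cleanup 110 > Library 30 > Coat Drive 20.
Park Build: +15 to 15 (cap) ; 37 left.
Food Bank: +8 to 8 (cap) ; 29 left.
Give Blood Drive 13 to hit its cap of 13 ; 16 left.
Tutoring: +13 to 13 (cap) ; 3 left.
Tree Plant: +3 (room for 18) → 3. Pool exhausted.
Total = 120×3 + 210×13 + 300×15 + 240×8 + 180×13 = 11850.

11850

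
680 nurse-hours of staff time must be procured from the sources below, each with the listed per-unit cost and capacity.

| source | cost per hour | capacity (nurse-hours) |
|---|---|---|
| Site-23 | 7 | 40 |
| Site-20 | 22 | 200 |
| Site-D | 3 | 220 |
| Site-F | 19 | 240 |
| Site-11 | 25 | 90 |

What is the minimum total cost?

9460

Fill from the cheapest source first.
Take 220 from Site-D at 3 → need 460 more.
Site-23 at 7: take all 40 nurse-hours → 420 still needed.
Site-F at 19: take all 240 nurse-hours → 180 still needed.
Take 180 from Site-20 at 22 to finish.
Site-11: unused.
Cost = 220×3 + 40×7 + 240×19 + 180×22 = 9460.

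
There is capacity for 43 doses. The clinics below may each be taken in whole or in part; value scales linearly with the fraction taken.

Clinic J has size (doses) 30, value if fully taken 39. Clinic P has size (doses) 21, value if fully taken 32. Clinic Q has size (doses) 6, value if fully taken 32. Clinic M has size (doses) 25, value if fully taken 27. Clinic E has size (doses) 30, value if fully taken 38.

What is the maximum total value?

Sort by value density: Clinic Q 32/6≈5.33, Clinic P 32/21≈1.52, Clinic J 39/30≈1.3, Clinic E 38/30≈1.27, Clinic M 27/25≈1.08.
Take all of Clinic Q (6 doses, value 32) ; 37 doses left.
Take all of Clinic P (21 doses, value 32) ; 16 doses left.
Fill the last 16 doses with part of Clinic J: 16/30 of it earns 20.8.
Total value = 84.8.

84.8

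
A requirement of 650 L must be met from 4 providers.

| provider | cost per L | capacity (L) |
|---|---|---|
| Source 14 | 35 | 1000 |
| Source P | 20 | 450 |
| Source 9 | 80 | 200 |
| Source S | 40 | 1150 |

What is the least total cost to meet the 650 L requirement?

Cheapest first:
Take 450 from Source P at 20 → need 200 more.
Source 14 at 35: take 200 of its 1000 → requirement met.
Source S, Source 9: unused.
Cost = 450×20 + 200×35 = 16000.

16000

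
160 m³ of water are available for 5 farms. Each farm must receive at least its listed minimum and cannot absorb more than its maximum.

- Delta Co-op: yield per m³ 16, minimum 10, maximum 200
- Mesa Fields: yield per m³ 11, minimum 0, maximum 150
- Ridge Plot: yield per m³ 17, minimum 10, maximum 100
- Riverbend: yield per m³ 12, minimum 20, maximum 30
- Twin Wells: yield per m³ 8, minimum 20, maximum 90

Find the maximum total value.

Meeting every minimum uses 10+0+10+20+20 = 60 m³, leaving 100.
Order the farms by yield per m³: Ridge Plot 17 > Delta Co-op 16 > Riverbend 12 > Mesa Fields 11 > Twin Wells 8.
Ridge Plot takes 90 more to reach its cap of 100 ; 10 left.
Delta Co-op: +10 (room for 190) → 20. Pool exhausted.
Total = 16×20 + 17×100 + 12×20 + 8×20 = 2420.

2420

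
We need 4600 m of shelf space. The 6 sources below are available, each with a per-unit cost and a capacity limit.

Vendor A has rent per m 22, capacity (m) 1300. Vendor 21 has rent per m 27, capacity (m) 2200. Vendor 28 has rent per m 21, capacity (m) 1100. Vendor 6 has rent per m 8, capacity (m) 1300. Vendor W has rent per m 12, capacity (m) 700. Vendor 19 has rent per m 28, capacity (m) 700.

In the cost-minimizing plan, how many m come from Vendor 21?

200

Fill from the cheapest source first.
Vendor 6 at 8: take all 1300 m ; 3300 still needed.
Vendor W (12): use full 700 ; 2600 m to go.
Take 1100 from Vendor 28 at 21 ; need 1500 more.
Vendor A at 22: take all 1300 m ; 200 still needed.
Vendor 21 (27): take the remaining 200 ; done.
Vendor 19: unused.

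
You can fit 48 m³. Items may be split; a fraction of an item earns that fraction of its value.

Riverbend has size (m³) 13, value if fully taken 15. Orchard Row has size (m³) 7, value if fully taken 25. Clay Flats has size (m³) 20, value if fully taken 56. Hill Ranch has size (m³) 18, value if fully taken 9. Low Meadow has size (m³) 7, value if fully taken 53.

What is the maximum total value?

Sort by value density: Low Meadow 53/7≈7.57, Orchard Row 25/7≈3.57, Clay Flats 56/20≈2.8, Riverbend 15/13≈1.15, Hill Ranch 9/18≈0.5.
Take all of Low Meadow (7 m³, value 53) ; 41 m³ left.
Orchard Row: take in full, 7 m³ for value 25 ; 34 left.
Take all of Clay Flats (20 m³, value 56) ; 14 m³ left.
All 13 m³ of Riverbend fit (value 15) ; 1 remain.
Only 1 m³ remain; take 1/18 of Hill Ranch for value 9×1/18 = 0.5.
Total value = 149.5.

149.5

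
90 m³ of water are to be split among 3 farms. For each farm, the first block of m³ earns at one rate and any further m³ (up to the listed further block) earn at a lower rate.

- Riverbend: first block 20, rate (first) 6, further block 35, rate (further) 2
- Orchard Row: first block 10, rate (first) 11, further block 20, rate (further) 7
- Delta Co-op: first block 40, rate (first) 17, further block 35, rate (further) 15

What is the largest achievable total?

1350

Treat each block as its own option and order by rate: Delta Co-op/tier1 17 > Delta Co-op/tier2 15 > Orchard Row/tier1 11 > Orchard Row/tier2 7 > Riverbend/tier1 6 > Riverbend/tier2 2.
Delta Co-op tier1 at 17: fill all 40 ; 50 left.
Delta Co-op tier2 at 15: fill all 35 ; 15 left.
Orchard Row tier1 at 11: fill all 10 ; 5 left.
5 remain; put them into Orchard Row tier2 at 7.
Total = 17×40 + 15×35 + 11×10 + 7×5 = 1350.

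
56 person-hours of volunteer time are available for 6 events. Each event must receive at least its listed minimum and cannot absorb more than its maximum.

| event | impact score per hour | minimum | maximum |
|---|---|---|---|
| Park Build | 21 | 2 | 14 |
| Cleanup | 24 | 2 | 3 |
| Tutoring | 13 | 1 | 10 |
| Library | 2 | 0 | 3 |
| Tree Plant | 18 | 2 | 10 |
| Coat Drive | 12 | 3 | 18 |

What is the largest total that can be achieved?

Meeting every minimum uses 2+2+1+0+2+3 = 10 person-hours, leaving 46.
Rank by impact score per hour: Cleanup 24 > Park Build 21 > Tree Plant 18 > Tutoring 13 > Coat Drive 12 > Library 2.
Give Cleanup 1 more to hit its cap of 3 — 45 left.
Give Park Build 12 more to hit its cap of 14 — 33 left.
Tree Plant takes 8 more to reach its cap of 10 — 25 left.
Tutoring: +9 to 10 (cap) — 16 left.
Coat Drive: +15 to 18 (cap) — 1 left.
Only 1 left; Library takes them to reach 1.
Total = 21×14 + 24×3 + 13×10 + 2×1 + 18×10 + 12×18 = 894.

894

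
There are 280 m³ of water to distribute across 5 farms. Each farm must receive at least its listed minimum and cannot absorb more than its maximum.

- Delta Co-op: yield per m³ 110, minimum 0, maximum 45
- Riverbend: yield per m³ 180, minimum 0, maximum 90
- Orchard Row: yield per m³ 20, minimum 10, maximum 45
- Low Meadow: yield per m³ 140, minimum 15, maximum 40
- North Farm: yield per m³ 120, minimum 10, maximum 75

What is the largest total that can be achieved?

Meeting every minimum uses 0+0+10+15+10 = 35 m³, leaving 245.
Highest yield per m³ first: Riverbend 180 > Low Meadow 140 > North Farm 120 > Delta Co-op 110 > Orchard Row 20.
Riverbend takes 90 more to reach its cap of 90 ; 155 left.
Give Low Meadow 25 more to hit its cap of 40 ; 130 left.
Give North Farm 65 more to hit its cap of 75 ; 65 left.
Delta Co-op takes 45 more to reach its cap of 45 ; 20 left.
Orchard Row has room for 35 more but only 20 remain, so it gets 30.
Total = 110×45 + 180×90 + 20×30 + 140×40 + 120×75 = 36350.

36350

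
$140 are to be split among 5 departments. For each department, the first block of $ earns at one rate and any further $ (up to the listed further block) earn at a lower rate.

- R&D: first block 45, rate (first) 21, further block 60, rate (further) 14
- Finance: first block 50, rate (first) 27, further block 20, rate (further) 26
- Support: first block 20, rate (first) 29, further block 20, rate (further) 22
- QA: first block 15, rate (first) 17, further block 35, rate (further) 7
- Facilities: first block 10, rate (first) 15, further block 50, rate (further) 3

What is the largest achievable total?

Treat each block as its own option and order by rate: Support/first 29 > Finance/first 27 > Finance/second 26 > Support/second 22 > R&D/first 21 > QA/first 17 > Facilities/first 15 > R&D/second 14 > QA/second 7 > Facilities/second 3.
Fill Support first block (20 at 29) — 120 left.
Finance first at 27: fill all 50 — 70 left.
Finance/second (26): +20 — 50 left.
Fill Support second block (20 at 22) — 30 left.
R&D first at 21: only 30 left, fill 30.
Total = 29×20 + 27×50 + 26×20 + 22×20 + 21×30 = 3520.

3520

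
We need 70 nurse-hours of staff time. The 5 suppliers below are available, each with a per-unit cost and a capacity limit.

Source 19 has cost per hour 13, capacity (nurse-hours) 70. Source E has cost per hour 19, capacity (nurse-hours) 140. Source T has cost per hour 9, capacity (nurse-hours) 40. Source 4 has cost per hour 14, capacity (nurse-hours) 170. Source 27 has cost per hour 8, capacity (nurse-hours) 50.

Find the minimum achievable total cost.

Use suppliers in increasing cost order.
Source 27 at 8: take all 50 nurse-hours — 20 still needed.
Take 20 from Source T at 9 to finish.
Source 19, Source 4, Source E: unused.
Cost = 50×8 + 20×9 = 580.

580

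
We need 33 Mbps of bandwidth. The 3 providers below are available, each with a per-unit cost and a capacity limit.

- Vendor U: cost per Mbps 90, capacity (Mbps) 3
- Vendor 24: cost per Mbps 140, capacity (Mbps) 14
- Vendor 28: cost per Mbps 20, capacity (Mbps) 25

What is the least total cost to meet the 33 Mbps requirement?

Cheapest first:
Take 25 from Vendor 28 at 20 ; need 8 more.
Take 3 from Vendor U at 90 ; need 5 more.
Vendor 24 at 140: take 5 of its 14 ; requirement met.
Cost = 25×20 + 3×90 + 5×140 = 1470.

1470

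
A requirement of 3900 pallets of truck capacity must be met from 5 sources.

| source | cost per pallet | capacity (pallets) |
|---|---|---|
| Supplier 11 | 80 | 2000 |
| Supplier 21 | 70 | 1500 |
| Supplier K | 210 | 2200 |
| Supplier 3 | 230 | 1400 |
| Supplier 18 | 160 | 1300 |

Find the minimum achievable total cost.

329000

Fill from the cheapest source first.
Supplier 21 (70): use full 1500 → 2400 pallets to go.
Take 2000 from Supplier 11 at 80 → need 400 more.
Supplier 18 (160): take the remaining 400 → done.
Supplier K, Supplier 3: unused.
Cost = 1500×70 + 2000×80 + 400×160 = 329000.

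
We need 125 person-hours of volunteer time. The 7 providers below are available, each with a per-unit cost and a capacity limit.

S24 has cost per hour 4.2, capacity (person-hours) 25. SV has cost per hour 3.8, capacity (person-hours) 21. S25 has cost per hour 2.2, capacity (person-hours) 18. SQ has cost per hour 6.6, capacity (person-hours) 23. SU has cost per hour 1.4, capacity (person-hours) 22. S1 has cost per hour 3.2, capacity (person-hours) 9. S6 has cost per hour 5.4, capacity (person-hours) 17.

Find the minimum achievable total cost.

461.6

Cheapest first:
SU (1.4): use full 22 → 103 person-hours to go.
S25 (2.2): use full 18 → 85 person-hours to go.
Take 9 from S1 at 3.2 → need 76 more.
SV (3.8): use full 21 → 55 person-hours to go.
Take 25 from S24 at 4.2 → need 30 more.
Take 17 from S6 at 5.4 → need 13 more.
SQ at 6.6: take 13 of its 23 → requirement met.
Cost = 22×1.4 + 18×2.2 + 9×3.2 + 21×3.8 + 25×4.2 + 17×5.4 + 13×6.6 = 461.6.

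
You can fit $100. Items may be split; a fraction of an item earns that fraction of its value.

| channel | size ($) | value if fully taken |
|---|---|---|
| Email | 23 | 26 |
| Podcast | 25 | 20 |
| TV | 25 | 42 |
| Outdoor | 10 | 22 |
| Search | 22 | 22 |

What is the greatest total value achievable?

128

Best value per unit of size first: Outdoor 22/10≈2.2, TV 42/25≈1.68, Email 26/23≈1.13, Search 22/22≈1, Podcast 20/25≈0.8.
All 10 $ of Outdoor fit (value 22) ; 90 remain.
Take all of TV (25 $, value 42) ; 65 $ left.
Email: take in full, 23 $ for value 26 ; 42 left.
Search: take in full, 22 $ for value 22 ; 20 left.
Only 20 $ remain; take 20/25 of Podcast for value 20×20/25 = 16.
Total value = 128.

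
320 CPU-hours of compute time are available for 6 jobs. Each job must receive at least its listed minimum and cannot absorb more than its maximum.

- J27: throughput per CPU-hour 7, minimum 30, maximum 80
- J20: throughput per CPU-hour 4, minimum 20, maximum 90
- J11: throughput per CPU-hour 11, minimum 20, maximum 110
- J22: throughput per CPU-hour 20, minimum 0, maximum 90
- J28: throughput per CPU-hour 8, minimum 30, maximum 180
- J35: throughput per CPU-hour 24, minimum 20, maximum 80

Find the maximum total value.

Meeting every minimum uses 30+20+20+0+30+20 = 120 CPU-hours, leaving 200.
Highest throughput per CPU-hour first: J35 24 > J22 20 > J11 11 > J28 8 > J27 7 > J20 4.
Give J35 60 more to hit its cap of 80 — 140 left.
Give J22 90 more to hit its cap of 90 — 50 left.
J11 has room for 90 more but only 50 remain, so it gets 70.
Total = 7×30 + 4×20 + 11×70 + 20×90 + 8×30 + 24×80 = 5020.

5020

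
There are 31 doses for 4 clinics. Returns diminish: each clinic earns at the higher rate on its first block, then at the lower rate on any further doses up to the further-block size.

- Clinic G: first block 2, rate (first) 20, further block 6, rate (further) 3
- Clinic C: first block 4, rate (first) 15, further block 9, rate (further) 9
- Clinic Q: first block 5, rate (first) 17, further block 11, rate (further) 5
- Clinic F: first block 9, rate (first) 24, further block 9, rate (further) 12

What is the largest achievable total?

527

Treat each block as its own option and order by rate: Clinic F/first 24 > Clinic G/first 20 > Clinic Q/first 17 > Clinic C/first 15 > Clinic F/second 12 > Clinic C/second 9 > Clinic Q/second 5 > Clinic G/second 3.
Clinic F first at 24: fill all 9 — 22 left.
Clinic G/first (20): +2 — 20 left.
Clinic Q first at 17: fill all 5 — 15 left.
Clinic C/first (15): +4 — 11 left.
Fill Clinic F second block (9 at 12) — 2 left.
Clinic C second at 9: only 2 left, fill 2.
Total = 24×9 + 20×2 + 17×5 + 15×4 + 12×9 + 9×2 = 527.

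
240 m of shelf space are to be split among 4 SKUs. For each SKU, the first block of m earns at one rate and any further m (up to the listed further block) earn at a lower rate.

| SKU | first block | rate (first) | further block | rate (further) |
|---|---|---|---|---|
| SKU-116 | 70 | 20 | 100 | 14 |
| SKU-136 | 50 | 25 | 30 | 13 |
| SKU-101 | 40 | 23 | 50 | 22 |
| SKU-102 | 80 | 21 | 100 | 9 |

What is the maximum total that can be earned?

5350

Order all 8 blocks by rate: SKU-136/tier1 25 > SKU-101/tier1 23 > SKU-101/tier2 22 > SKU-102/tier1 21 > SKU-116/tier1 20 > SKU-116/tier2 14 > SKU-136/tier2 13 > SKU-102/tier2 9.
Fill SKU-136 tier1 block (50 at 25) ; 190 left.
SKU-101/tier1 (23): +40 ; 150 left.
SKU-101/tier2 (22): +50 ; 100 left.
SKU-102 tier1 at 21: fill all 80 ; 20 left.
SKU-116 tier1 at 20: only 20 left, fill 20.
Total = 25×50 + 23×40 + 22×50 + 21×80 + 20×20 = 5350.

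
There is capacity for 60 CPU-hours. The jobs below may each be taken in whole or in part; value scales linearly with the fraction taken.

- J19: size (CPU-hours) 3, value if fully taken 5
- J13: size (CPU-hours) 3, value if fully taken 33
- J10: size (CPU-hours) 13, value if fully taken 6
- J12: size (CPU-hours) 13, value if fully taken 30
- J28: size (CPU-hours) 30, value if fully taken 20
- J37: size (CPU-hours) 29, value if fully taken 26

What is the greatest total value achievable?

Best value per unit of size first: J13 33/3≈11, J12 30/13≈2.31, J19 5/3≈1.67, J37 26/29≈0.897, J28 20/30≈0.667, J10 6/13≈0.462.
J13: take in full, 3 CPU-hours for value 33 ; 57 left.
Take all of J12 (13 CPU-hours, value 30) ; 44 CPU-hours left.
Take all of J19 (3 CPU-hours, value 5) ; 41 CPU-hours left.
Take all of J37 (29 CPU-hours, value 26) ; 12 CPU-hours left.
12 CPU-hours left: a 12/30 share of J28 gives 20×12/30 = 8.
Total value = 102.

102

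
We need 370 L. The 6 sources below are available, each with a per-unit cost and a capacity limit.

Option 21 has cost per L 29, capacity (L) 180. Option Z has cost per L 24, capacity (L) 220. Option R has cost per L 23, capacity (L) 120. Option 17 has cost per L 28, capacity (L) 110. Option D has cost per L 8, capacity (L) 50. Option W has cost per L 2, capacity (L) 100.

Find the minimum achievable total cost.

5760

Use sources in increasing cost order.
Option W (2): use full 100 — 270 L to go.
Option D at 8: take all 50 L — 220 still needed.
Take 120 from Option R at 23 — need 100 more.
Option Z at 24: take 100 of its 220 — requirement met.
Option 17, Option 21: unused.
Cost = 100×2 + 50×8 + 120×23 + 100×24 = 5760.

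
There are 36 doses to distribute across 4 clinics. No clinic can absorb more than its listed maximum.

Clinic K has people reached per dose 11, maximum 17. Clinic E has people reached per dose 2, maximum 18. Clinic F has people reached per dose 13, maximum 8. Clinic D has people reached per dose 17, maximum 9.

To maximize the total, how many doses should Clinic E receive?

2

Order the clinics by people reached per dose: Clinic D 17 > Clinic F 13 > Clinic K 11 > Clinic E 2.
Give Clinic D 9 to hit its cap of 9 ; 27 left.
Clinic F: +8 to 8 (cap) ; 19 left.
Clinic K: +17 to 17 (cap) ; 2 left.
Clinic E: +2 (room for 18) → 2. Pool exhausted.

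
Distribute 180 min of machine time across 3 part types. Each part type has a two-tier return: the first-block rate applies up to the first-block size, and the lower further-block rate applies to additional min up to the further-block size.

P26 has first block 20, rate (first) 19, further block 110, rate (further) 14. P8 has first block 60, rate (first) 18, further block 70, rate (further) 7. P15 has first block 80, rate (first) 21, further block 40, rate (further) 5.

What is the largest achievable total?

Treat each block as its own option and order by rate: P15/T1 21 > P26/T1 19 > P8/T1 18 > P26/T2 14 > P8/T2 7 > P15/T2 5.
P15 T1 at 21: fill all 80 ; 100 left.
P26/T1 (19): +20 ; 80 left.
P8 T1 at 18: fill all 60 ; 20 left.
P26/T2: +20 of 110 at 14; pool empty.
Total = 21×80 + 19×20 + 18×60 + 14×20 = 3420.

3420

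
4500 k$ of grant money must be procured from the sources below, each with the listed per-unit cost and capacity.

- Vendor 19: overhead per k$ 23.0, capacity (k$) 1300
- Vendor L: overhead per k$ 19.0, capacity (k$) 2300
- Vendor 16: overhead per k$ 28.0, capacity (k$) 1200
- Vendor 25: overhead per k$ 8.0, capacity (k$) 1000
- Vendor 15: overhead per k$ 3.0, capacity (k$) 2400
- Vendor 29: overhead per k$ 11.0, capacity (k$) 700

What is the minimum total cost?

30500

Use sources in increasing cost order.
Vendor 15 (3.0): use full 2400 → 2100 k$ to go.
Vendor 25 at 8.0: take all 1000 k$ → 1100 still needed.
Take 700 from Vendor 29 at 11.0 → need 400 more.
Vendor L (19.0): take the remaining 400 → done.
Vendor 19, Vendor 16: unused.
Cost = 2400×3.0 + 1000×8.0 + 700×11.0 + 400×19.0 = 30500.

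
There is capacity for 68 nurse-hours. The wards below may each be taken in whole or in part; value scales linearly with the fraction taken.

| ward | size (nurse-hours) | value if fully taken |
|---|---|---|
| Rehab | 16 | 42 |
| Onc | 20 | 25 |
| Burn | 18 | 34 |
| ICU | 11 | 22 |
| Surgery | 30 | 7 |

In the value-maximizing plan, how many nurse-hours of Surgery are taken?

3

Rank by value-to-size ratio: Rehab 42/16≈2.62, ICU 22/11≈2, Burn 34/18≈1.89, Onc 25/20≈1.25, Surgery 7/30≈0.233.
All 16 nurse-hours of Rehab fit (value 42) — 52 remain.
Take all of ICU (11 nurse-hours, value 22) — 41 nurse-hours left.
All 18 nurse-hours of Burn fit (value 34) — 23 remain.
All 20 nurse-hours of Onc fit (value 25) — 3 remain.
3 nurse-hours left: a 3/30 share of Surgery gives 7×3/30 = 0.7.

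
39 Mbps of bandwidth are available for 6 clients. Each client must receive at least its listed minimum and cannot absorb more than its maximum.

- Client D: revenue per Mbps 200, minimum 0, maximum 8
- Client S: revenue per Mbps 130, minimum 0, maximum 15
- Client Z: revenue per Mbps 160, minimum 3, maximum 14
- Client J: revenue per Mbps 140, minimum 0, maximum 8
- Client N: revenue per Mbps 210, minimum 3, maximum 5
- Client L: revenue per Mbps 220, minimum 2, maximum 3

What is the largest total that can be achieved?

Meeting every minimum uses 0+0+3+0+3+2 = 8 Mbps, leaving 31.
Rank by revenue per Mbps: Client L 220 > Client N 210 > Client D 200 > Client Z 160 > Client J 140 > Client S 130.
Client L: +1 to 3 (cap) ; 30 left.
Give Client N 2 more to hit its cap of 5 ; 28 left.
Give Client D 8 more to hit its cap of 8 ; 20 left.
Give Client Z 11 more to hit its cap of 14 ; 9 left.
Client J: +8 to 8 (cap) ; 1 left.
Client S: +1 (room for 15) → 1. Pool exhausted.
Total = 200×8 + 130×1 + 160×14 + 140×8 + 210×5 + 220×3 = 6800.

6800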